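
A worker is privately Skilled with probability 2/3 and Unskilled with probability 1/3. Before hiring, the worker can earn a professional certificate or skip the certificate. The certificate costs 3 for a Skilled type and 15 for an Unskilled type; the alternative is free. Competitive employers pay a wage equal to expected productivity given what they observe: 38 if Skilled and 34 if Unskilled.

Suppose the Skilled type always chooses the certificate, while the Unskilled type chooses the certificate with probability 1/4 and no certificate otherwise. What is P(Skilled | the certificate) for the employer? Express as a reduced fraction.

P(the certificate) = (2/3)·1 + (1/3)·(1/4) = 3/4.
By Bayes' rule, P(Skilled | the certificate) = (2/3) / (3/4) = 8/9.

8/9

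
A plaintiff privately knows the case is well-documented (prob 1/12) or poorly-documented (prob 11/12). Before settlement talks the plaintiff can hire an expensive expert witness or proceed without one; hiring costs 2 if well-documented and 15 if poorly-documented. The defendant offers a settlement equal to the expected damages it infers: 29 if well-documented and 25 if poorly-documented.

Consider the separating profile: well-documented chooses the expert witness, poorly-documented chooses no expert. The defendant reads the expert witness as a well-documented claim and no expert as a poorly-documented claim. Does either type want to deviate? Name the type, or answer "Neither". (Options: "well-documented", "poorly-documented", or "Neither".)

The expert witness pays 29; no expert pays 25.
well-documented: assigned the expert witness, nets 29 − 2 = 27; deviating to no expert nets 25.
poorly-documented: assigned no expert, nets 25; deviating to the expert witness nets 29 − 15 = 14.
Both types strictly prefer their assigned action; no profitable deviation.

Neither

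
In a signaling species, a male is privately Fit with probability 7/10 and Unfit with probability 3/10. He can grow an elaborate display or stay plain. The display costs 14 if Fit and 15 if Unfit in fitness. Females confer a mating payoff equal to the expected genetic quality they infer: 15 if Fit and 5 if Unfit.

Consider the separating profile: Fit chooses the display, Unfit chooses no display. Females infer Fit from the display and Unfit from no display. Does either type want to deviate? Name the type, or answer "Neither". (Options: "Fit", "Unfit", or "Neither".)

The display pays 15; no display pays 5.
Fit: assigned the display, nets 15 − 14 = 1; deviating to no display nets 5.
Unfit: assigned no display, nets 5; deviating to the display nets 15 − 15 = 0.
The Fit type gains 4 by deviating.

Fit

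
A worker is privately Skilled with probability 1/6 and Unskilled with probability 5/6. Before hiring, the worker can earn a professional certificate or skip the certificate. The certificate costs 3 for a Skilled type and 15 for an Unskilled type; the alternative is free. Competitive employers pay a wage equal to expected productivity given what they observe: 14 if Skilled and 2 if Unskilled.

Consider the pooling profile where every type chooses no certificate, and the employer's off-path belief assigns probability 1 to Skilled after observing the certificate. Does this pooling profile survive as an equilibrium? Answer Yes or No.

On path, the employer holds the prior and pays 1/6·14 + 5/6·2 = 4. Off path (the certificate), believing Skilled, it pays 14.
Skilled: no certificate nets 4; the certificate nets 14 − 3 = 11. Skilled would deviate.
Unskilled: no certificate nets 4; the certificate nets 14 − 15 = -1. Unskilled stays.
A type deviates, so pooling fails.

No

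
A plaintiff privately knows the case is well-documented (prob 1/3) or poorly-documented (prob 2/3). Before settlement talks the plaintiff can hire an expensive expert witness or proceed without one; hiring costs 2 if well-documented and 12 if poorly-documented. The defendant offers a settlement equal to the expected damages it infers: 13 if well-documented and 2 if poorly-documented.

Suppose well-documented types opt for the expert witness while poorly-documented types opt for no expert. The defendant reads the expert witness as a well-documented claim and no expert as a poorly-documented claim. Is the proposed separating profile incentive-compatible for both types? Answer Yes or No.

Under these beliefs, the expert witness earns settlement 13 and no expert earns settlement 2.
well-documented: the expert witness nets 13 − 2 = 11; no expert nets 2. well-documented prefers the expert witness.
poorly-documented: the expert witness nets 13 − 12 = 1; no expert nets 2. poorly-documented prefers no expert.
Neither type deviates, so the separating profile is an equilibrium.

Yes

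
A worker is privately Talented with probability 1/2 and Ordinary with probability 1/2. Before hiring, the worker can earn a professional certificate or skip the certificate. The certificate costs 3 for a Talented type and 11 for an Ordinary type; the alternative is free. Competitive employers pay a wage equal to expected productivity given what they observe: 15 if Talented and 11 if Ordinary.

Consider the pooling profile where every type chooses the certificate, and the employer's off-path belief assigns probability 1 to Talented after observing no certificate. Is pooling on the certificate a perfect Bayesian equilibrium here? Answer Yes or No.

On path, the employer holds the prior and pays 1/2·15 + 1/2·11 = 13. Off path (no certificate), believing Talented, it pays 15.
Talented: the certificate nets 13 − 3 = 10; no certificate nets 15. Talented would deviate.
Ordinary: the certificate nets 13 − 11 = 2; no certificate nets 15. Ordinary would deviate.
A type deviates, so pooling fails.

No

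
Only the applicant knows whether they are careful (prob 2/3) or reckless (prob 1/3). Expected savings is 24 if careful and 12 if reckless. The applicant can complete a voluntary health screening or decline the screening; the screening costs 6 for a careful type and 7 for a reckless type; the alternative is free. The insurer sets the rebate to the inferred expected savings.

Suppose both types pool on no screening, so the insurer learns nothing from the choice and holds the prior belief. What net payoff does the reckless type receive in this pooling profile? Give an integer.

20

Pooled rebate = 2/3·24 + 1/3·12 = 20.
reckless pays no cost for no screening, so net payoff = 20.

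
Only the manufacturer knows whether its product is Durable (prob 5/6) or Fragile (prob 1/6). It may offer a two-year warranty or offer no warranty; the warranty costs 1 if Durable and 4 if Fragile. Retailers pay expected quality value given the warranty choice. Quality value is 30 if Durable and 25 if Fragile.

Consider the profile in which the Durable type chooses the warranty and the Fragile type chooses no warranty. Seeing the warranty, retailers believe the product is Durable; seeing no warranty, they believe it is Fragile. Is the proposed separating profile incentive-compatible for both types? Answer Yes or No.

No

Under these beliefs, the warranty earns price 30 and no warranty earns price 25.
Durable: the warranty nets 30 − 1 = 29; no warranty nets 25. Durable prefers the warranty.
Fragile: the warranty nets 30 − 4 = 26; no warranty nets 25. Fragile would deviate to the warranty.
Fragile has a profitable deviation, so the profile is not an equilibrium.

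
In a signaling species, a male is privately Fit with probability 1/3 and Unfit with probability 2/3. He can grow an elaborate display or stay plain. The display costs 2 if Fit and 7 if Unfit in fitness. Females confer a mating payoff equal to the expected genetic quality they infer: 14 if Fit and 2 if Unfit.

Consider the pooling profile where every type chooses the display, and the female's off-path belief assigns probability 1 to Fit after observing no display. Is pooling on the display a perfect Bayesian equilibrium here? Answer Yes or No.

On path, the female holds the prior and pays 1/3·14 + 2/3·2 = 6. Off path (no display), believing Fit, it pays 14.
Fit: the display nets 6 − 2 = 4; no display nets 14. Fit would deviate.
Unfit: the display nets 6 − 7 = -1; no display nets 14. Unfit would deviate.
A type deviates, so pooling fails.

No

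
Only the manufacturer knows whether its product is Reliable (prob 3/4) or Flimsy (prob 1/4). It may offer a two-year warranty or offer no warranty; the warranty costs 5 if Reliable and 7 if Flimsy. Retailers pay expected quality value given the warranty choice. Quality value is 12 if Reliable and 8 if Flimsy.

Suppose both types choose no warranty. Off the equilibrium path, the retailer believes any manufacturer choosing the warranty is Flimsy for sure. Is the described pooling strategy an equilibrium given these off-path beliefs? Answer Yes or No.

Yes

On path, the retailer holds the prior and pays 3/4·12 + 1/4·8 = 11. Off path (the warranty), believing Flimsy, it pays 8.
Reliable: no warranty nets 11; the warranty nets 8 − 5 = 3. Reliable stays.
Flimsy: no warranty nets 11; the warranty nets 8 − 7 = 1. Flimsy stays.
No type deviates, so pooling is sustained.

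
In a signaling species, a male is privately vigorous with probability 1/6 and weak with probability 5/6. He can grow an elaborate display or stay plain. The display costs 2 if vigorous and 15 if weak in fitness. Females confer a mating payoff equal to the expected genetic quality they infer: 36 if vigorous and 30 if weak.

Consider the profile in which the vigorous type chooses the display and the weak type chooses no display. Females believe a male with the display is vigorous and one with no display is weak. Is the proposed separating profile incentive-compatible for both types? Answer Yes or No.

Under these beliefs, the display earns mating payoff 36 and no display earns mating payoff 30.
vigorous: the display nets 36 − 2 = 34; no display nets 30. vigorous prefers the display.
weak: the display nets 36 − 15 = 21; no display nets 30. weak prefers no display.
Neither type deviates, so the separating profile is an equilibrium.

Yes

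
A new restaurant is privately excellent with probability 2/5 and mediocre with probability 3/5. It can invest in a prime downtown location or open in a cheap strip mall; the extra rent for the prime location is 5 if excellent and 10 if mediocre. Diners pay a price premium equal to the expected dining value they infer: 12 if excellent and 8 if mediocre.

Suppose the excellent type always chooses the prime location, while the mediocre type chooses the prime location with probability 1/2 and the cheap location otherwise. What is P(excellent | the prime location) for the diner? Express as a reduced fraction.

P(the prime location) = (2/5)·1 + (3/5)·(1/2) = 7/10.
By Bayes' rule, P(excellent | the prime location) = (2/5) / (7/10) = 4/7.

4/7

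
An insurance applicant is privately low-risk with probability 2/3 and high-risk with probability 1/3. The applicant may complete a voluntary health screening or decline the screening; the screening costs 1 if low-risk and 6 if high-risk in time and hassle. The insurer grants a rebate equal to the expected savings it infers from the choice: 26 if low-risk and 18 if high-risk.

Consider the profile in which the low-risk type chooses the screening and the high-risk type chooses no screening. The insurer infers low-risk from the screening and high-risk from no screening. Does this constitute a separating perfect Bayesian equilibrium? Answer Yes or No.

No

Under these beliefs, the screening earns rebate 26 and no screening earns rebate 18.
low-risk: the screening nets 26 − 1 = 25; no screening nets 18. low-risk prefers the screening.
high-risk: the screening nets 26 − 6 = 20; no screening nets 18. high-risk would deviate to the screening.
high-risk has a profitable deviation, so the profile is not an equilibrium.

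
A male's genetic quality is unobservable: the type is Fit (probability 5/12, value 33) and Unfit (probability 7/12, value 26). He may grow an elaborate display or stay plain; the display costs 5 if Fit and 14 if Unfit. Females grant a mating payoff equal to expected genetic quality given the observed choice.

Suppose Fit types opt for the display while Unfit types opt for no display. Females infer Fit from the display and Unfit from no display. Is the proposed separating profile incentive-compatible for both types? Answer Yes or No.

Under these beliefs, the display earns mating payoff 33 and no display earns mating payoff 26.
Fit: the display nets 33 − 5 = 28; no display nets 26. Fit prefers the display.
Unfit: the display nets 33 − 14 = 19; no display nets 26. Unfit prefers no display.
Neither type deviates, so the separating profile is an equilibrium.

Yes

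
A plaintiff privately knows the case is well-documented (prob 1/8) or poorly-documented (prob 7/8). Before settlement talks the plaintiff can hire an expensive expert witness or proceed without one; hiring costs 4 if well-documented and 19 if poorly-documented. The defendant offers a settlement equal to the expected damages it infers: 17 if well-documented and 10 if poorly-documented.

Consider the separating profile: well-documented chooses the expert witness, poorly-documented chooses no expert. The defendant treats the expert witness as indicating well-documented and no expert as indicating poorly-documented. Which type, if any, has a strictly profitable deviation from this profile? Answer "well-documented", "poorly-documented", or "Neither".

The expert witness pays 17; no expert pays 10.
well-documented: assigned the expert witness, nets 17 − 4 = 13; deviating to no expert nets 10.
poorly-documented: assigned no expert, nets 10; deviating to the expert witness nets 17 − 19 = -2.
Both types strictly prefer their assigned action; no profitable deviation.

Neither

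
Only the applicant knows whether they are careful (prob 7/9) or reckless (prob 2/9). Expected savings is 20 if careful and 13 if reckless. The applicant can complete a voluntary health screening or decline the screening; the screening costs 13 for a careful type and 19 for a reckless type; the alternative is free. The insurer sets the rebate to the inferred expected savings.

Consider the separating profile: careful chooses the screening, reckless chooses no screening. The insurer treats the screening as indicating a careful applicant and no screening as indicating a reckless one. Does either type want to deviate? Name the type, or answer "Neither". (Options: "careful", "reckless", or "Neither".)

careful

The screening pays 20; no screening pays 13.
careful: assigned the screening, nets 20 − 13 = 7; deviating to no screening nets 13.
reckless: assigned no screening, nets 13; deviating to the screening nets 20 − 19 = 1.
The careful type gains 6 by deviating.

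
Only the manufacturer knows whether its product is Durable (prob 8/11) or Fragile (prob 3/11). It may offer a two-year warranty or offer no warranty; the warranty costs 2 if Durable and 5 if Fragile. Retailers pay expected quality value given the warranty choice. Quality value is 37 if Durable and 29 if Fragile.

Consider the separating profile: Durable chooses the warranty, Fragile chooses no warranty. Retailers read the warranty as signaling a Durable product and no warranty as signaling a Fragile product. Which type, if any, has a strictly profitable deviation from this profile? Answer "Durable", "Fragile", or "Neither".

Fragile

The warranty pays 37; no warranty pays 29.
Durable: assigned the warranty, nets 37 − 2 = 35; deviating to no warranty nets 29.
Fragile: assigned no warranty, nets 29; deviating to the warranty nets 37 − 5 = 32.
The Fragile type gains 3 by deviating.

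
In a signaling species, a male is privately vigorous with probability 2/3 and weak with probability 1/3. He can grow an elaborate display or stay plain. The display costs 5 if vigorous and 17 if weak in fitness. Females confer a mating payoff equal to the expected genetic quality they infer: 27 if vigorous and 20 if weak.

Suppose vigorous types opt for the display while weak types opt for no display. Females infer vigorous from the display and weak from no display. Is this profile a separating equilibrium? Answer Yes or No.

Yes

Under these beliefs, the display earns mating payoff 27 and no display earns mating payoff 20.
vigorous: the display nets 27 − 5 = 22; no display nets 20. vigorous prefers the display.
weak: the display nets 27 − 17 = 10; no display nets 20. weak prefers no display.
Neither type deviates, so the separating profile is an equilibrium.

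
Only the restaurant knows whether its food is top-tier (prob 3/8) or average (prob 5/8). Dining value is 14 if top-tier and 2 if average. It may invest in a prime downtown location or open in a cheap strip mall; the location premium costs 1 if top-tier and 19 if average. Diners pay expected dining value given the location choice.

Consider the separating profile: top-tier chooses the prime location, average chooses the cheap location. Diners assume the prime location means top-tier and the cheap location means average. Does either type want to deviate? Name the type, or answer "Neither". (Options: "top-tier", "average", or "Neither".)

The prime location pays 14; the cheap location pays 2.
top-tier: assigned the prime location, nets 14 − 1 = 13; deviating to the cheap location nets 2.
average: assigned the cheap location, nets 2; deviating to the prime location nets 14 − 19 = -5.
Both types strictly prefer their assigned action; no profitable deviation.

Neither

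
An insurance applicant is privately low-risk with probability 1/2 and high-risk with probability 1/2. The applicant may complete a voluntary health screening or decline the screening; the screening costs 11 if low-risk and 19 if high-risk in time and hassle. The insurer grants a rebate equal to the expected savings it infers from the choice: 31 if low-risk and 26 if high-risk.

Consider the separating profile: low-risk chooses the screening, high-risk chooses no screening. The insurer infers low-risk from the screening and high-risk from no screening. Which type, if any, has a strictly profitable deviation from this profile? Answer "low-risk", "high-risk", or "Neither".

The screening pays 31; no screening pays 26.
low-risk: assigned the screening, nets 31 − 11 = 20; deviating to no screening nets 26.
high-risk: assigned no screening, nets 26; deviating to the screening nets 31 − 19 = 12.
The low-risk type gains 6 by deviating.

low-risk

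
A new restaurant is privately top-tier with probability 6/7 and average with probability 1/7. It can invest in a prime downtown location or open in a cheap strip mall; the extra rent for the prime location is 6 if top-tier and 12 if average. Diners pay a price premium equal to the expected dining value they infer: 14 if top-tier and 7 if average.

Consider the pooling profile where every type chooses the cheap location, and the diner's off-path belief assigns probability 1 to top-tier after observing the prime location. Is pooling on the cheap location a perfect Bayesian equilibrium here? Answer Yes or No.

On path, the diner holds the prior and pays 6/7·14 + 1/7·7 = 13. Off path (the prime location), believing top-tier, it pays 14.
top-tier: the cheap location nets 13; the prime location nets 14 − 6 = 8. top-tier stays.
average: the cheap location nets 13; the prime location nets 14 − 12 = 2. average stays.
No type deviates, so pooling is sustained.

Yes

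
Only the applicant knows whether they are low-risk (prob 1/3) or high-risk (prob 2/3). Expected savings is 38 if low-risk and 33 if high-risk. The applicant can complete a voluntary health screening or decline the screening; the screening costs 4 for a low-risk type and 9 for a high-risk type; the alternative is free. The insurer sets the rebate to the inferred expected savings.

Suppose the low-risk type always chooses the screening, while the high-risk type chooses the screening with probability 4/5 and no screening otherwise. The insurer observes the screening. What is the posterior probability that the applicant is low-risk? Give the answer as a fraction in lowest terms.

5/13

P(the screening) = (1/3)·1 + (2/3)·(4/5) = 13/15.
By Bayes' rule, P(low-risk | the screening) = (1/3) / (13/15) = 5/13.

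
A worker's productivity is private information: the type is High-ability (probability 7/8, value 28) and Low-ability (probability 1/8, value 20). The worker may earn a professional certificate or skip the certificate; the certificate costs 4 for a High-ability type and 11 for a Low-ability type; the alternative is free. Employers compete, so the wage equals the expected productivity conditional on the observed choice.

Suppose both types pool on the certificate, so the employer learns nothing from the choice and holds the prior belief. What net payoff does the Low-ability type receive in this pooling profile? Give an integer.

16

Pooled wage = 7/8·28 + 1/8·20 = 27.
Low-ability pays cost 11 for the certificate, so net payoff = 27 − 11 = 16.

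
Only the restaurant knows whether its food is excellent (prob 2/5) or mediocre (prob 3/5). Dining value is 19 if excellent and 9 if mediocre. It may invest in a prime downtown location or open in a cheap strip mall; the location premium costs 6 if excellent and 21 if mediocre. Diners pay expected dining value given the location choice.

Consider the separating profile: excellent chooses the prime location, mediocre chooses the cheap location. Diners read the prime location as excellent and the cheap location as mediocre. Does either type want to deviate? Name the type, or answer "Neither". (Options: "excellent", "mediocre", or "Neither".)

The prime location pays 19; the cheap location pays 9.
excellent: assigned the prime location, nets 19 − 6 = 13; deviating to the cheap location nets 9.
mediocre: assigned the cheap location, nets 9; deviating to the prime location nets 19 − 21 = -2.
Both types strictly prefer their assigned action; no profitable deviation.

Neither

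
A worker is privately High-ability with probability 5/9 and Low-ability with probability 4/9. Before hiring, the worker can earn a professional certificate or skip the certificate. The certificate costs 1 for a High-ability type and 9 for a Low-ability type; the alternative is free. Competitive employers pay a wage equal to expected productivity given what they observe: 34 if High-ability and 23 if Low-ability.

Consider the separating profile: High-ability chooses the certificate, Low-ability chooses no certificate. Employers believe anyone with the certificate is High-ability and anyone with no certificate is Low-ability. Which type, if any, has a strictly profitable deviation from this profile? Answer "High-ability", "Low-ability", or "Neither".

Low-ability

The certificate pays 34; no certificate pays 23.
High-ability: assigned the certificate, nets 34 − 1 = 33; deviating to no certificate nets 23.
Low-ability: assigned no certificate, nets 23; deviating to the certificate nets 34 − 9 = 25.
The Low-ability type gains 2 by deviating.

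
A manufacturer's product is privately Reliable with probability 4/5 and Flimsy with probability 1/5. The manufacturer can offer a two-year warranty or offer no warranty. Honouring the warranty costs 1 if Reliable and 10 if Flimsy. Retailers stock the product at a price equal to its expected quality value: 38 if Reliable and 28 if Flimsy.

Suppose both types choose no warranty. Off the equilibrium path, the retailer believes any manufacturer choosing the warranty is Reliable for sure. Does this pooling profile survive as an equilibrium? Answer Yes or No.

On path, the retailer holds the prior and pays 4/5·38 + 1/5·28 = 36. Off path (the warranty), believing Reliable, it pays 38.
Reliable: no warranty nets 36; the warranty nets 38 − 1 = 37. Reliable would deviate.
Flimsy: no warranty nets 36; the warranty nets 38 − 10 = 28. Flimsy stays.
A type deviates, so pooling fails.

No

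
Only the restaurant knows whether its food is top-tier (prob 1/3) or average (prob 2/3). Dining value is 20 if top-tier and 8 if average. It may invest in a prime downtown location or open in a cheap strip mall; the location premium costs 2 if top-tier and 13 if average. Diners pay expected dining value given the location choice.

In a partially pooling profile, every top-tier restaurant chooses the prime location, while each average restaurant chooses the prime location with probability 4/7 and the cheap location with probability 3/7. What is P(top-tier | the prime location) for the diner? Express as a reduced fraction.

P(the prime location) = (1/3)·1 + (2/3)·(4/7) = 5/7.
By Bayes' rule, P(top-tier | the prime location) = (1/3) / (5/7) = 7/15.

7/15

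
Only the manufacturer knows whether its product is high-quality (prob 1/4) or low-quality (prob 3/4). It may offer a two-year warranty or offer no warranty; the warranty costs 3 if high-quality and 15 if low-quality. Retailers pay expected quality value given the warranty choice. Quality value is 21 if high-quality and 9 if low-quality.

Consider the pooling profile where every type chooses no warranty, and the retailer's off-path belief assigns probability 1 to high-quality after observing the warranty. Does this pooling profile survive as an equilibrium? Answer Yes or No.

No

On path, the retailer holds the prior and pays 1/4·21 + 3/4·9 = 12. Off path (the warranty), believing high-quality, it pays 21.
high-quality: no warranty nets 12; the warranty nets 21 − 3 = 18. high-quality would deviate.
low-quality: no warranty nets 12; the warranty nets 21 − 15 = 6. low-quality stays.
A type deviates, so pooling fails.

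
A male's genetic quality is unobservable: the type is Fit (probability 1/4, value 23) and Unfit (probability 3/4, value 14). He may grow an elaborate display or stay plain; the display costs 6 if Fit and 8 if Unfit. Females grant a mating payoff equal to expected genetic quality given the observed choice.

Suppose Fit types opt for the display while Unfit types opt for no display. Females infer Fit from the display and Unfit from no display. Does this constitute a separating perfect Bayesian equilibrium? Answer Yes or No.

No

Under these beliefs, the display earns mating payoff 23 and no display earns mating payoff 14.
Fit: the display nets 23 − 6 = 17; no display nets 14. Fit prefers the display.
Unfit: the display nets 23 − 8 = 15; no display nets 14. Unfit would deviate to the display.
Unfit has a profitable deviation, so the profile is not an equilibrium.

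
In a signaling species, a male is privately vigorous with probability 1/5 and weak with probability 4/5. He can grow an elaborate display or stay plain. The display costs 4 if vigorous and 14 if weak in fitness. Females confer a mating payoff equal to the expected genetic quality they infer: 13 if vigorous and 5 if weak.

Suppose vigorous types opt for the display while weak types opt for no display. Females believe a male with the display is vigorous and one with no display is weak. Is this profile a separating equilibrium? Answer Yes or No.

Under these beliefs, the display earns mating payoff 13 and no display earns mating payoff 5.
vigorous: the display nets 13 − 4 = 9; no display nets 5. vigorous prefers the display.
weak: the display nets 13 − 14 = -1; no display nets 5. weak prefers no display.
Neither type deviates, so the separating profile is an equilibrium.

Yes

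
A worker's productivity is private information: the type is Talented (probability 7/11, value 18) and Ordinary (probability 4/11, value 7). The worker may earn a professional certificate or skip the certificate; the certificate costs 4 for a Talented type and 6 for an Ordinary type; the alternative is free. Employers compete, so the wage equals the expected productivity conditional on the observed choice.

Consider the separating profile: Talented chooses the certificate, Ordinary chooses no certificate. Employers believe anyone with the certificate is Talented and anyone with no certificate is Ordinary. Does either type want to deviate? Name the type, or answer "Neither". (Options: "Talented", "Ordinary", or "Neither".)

Ordinary

The certificate pays 18; no certificate pays 7.
Talented: assigned the certificate, nets 18 − 4 = 14; deviating to no certificate nets 7.
Ordinary: assigned no certificate, nets 7; deviating to the certificate nets 18 − 6 = 12.
The Ordinary type gains 5 by deviating.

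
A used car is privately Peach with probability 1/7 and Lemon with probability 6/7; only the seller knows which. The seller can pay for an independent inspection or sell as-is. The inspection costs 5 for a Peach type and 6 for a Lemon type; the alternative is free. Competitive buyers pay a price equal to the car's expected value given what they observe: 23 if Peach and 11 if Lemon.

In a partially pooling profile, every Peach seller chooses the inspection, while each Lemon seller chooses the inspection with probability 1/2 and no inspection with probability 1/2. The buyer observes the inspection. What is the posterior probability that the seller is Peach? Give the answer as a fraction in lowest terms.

1/4

P(the inspection) = (1/7)·1 + (6/7)·(1/2) = 4/7.
By Bayes' rule, P(Peach | the inspection) = (1/7) / (4/7) = 1/4.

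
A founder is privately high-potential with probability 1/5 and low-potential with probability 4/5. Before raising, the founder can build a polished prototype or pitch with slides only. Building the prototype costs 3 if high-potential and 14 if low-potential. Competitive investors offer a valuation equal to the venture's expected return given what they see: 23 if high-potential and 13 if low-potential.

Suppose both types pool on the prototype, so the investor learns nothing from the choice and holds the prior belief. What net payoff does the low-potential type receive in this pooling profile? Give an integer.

1

Pooled valuation = 1/5·23 + 4/5·13 = 15.
low-potential pays cost 14 for the prototype, so net payoff = 15 − 14 = 1.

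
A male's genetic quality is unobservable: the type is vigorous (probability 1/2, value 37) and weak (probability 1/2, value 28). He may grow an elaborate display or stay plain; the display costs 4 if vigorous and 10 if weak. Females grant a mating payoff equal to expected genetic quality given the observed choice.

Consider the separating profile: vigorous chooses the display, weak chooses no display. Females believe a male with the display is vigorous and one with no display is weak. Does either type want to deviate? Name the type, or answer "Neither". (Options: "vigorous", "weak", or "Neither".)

Neither

The display pays 37; no display pays 28.
vigorous: assigned the display, nets 37 − 4 = 33; deviating to no display nets 28.
weak: assigned no display, nets 28; deviating to the display nets 37 − 10 = 27.
Both types strictly prefer their assigned action; no profitable deviation.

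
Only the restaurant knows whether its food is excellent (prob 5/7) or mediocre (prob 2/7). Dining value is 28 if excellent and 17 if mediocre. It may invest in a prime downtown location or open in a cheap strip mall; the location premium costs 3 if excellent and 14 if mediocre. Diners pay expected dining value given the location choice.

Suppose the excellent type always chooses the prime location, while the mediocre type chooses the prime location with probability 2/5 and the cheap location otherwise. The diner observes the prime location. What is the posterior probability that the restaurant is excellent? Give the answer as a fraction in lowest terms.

25/29

P(the prime location) = (5/7)·1 + (2/7)·(2/5) = 29/35.
By Bayes' rule, P(excellent | the prime location) = (5/7) / (29/35) = 25/29.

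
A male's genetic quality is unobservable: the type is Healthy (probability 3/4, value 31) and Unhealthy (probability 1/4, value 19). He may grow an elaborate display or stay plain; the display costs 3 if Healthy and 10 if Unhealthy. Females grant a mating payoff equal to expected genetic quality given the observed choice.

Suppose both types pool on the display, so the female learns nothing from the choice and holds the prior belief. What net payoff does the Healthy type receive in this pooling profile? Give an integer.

25

Pooled mating payoff = 3/4·31 + 1/4·19 = 28.
Healthy pays cost 3 for the display, so net payoff = 28 − 3 = 25.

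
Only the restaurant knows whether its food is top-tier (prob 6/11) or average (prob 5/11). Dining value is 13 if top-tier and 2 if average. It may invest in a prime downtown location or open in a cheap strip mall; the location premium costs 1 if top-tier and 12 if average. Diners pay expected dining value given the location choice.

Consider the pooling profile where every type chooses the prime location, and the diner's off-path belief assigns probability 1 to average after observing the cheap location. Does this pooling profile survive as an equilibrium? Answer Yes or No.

No

On path, the diner holds the prior and pays 6/11·13 + 5/11·2 = 8. Off path (the cheap location), believing average, it pays 2.
top-tier: the prime location nets 8 − 1 = 7; the cheap location nets 2. top-tier stays.
average: the prime location nets 8 − 12 = -4; the cheap location nets 2. average would deviate.
A type deviates, so pooling fails.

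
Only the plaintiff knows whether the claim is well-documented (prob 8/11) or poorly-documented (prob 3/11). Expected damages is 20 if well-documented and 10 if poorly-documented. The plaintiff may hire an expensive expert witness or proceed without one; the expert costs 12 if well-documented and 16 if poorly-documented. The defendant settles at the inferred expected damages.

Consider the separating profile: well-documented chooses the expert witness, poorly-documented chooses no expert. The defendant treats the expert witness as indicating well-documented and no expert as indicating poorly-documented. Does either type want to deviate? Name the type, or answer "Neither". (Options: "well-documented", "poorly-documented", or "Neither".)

The expert witness pays 20; no expert pays 10.
well-documented: assigned the expert witness, nets 20 − 12 = 8; deviating to no expert nets 10.
poorly-documented: assigned no expert, nets 10; deviating to the expert witness nets 20 − 16 = 4.
The well-documented type gains 2 by deviating.

well-documented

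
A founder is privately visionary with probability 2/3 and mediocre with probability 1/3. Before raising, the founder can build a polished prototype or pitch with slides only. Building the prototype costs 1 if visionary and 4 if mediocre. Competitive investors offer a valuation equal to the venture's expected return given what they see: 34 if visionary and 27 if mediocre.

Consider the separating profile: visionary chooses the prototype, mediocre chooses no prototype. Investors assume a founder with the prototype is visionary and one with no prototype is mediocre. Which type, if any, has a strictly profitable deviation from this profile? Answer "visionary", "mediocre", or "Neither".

The prototype pays 34; no prototype pays 27.
visionary: assigned the prototype, nets 34 − 1 = 33; deviating to no prototype nets 27.
mediocre: assigned no prototype, nets 27; deviating to the prototype nets 34 − 4 = 30.
The mediocre type gains 3 by deviating.

mediocre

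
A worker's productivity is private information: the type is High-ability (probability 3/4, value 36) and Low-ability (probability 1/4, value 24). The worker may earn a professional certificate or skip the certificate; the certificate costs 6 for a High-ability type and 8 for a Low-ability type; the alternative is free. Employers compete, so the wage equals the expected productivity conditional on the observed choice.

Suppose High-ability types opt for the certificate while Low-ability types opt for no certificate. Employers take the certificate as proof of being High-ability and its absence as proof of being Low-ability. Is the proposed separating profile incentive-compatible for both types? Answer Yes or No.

Under these beliefs, the certificate earns wage 36 and no certificate earns wage 24.
High-ability: the certificate nets 36 − 6 = 30; no certificate nets 24. High-ability prefers the certificate.
Low-ability: the certificate nets 36 − 8 = 28; no certificate nets 24. Low-ability would deviate to the certificate.
Low-ability has a profitable deviation, so the profile is not an equilibrium.

No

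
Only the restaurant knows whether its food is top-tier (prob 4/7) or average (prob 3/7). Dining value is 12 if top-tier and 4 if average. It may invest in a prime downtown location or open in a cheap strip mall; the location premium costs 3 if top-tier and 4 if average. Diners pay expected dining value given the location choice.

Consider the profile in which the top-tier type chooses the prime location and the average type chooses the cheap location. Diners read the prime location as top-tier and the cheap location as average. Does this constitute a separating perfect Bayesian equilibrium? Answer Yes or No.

No

Under these beliefs, the prime location earns price premium 12 and the cheap location earns price premium 4.
top-tier: the prime location nets 12 − 3 = 9; the cheap location nets 4. top-tier prefers the prime location.
average: the prime location nets 12 − 4 = 8; the cheap location nets 4. average would deviate to the prime location.
average has a profitable deviation, so the profile is not an equilibrium.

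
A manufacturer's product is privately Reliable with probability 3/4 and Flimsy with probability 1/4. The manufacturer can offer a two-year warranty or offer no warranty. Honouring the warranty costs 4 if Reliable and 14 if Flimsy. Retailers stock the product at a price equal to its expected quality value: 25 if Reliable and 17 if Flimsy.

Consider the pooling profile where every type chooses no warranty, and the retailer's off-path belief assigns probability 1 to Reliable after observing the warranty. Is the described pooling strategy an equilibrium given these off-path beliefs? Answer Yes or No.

Yes

On path, the retailer holds the prior and pays 3/4·25 + 1/4·17 = 23. Off path (the warranty), believing Reliable, it pays 25.
Reliable: no warranty nets 23; the warranty nets 25 − 4 = 21. Reliable stays.
Flimsy: no warranty nets 23; the warranty nets 25 − 14 = 11. Flimsy stays.
No type deviates, so pooling is sustained.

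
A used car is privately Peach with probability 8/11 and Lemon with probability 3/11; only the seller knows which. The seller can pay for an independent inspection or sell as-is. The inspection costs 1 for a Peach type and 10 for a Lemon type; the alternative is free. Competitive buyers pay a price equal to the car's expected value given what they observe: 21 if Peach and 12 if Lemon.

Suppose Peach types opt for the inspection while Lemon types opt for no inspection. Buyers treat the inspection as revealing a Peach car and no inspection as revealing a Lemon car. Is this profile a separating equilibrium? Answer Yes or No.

Yes

Under these beliefs, the inspection earns price 21 and no inspection earns price 12.
Peach: the inspection nets 21 − 1 = 20; no inspection nets 12. Peach prefers the inspection.
Lemon: the inspection nets 21 − 10 = 11; no inspection nets 12. Lemon prefers no inspection.
Neither type deviates, so the separating profile is an equilibrium.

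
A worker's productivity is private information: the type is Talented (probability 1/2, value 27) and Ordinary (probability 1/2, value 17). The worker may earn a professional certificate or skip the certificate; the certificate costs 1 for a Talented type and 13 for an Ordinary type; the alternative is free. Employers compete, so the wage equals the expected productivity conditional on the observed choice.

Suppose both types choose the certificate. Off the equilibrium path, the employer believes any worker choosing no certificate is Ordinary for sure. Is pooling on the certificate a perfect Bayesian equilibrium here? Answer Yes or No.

No

On path, the employer holds the prior and pays 1/2·27 + 1/2·17 = 22. Off path (no certificate), believing Ordinary, it pays 17.
Talented: the certificate nets 22 − 1 = 21; no certificate nets 17. Talented stays.
Ordinary: the certificate nets 22 − 13 = 9; no certificate nets 17. Ordinary would deviate.
A type deviates, so pooling fails.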